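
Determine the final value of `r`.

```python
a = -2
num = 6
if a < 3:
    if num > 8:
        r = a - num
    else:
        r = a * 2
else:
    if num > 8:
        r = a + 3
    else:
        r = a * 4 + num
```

a=-2, num=6
a < 3 is True; num > 8 is False
→ r = a * 2 = -4

-4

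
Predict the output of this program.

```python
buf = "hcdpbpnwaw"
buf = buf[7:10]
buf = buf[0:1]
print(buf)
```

slice [7:10] → 'waw'
slice [0:1] → 'w'

w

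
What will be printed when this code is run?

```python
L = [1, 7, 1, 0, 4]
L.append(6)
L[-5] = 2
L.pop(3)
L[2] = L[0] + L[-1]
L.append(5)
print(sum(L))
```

25

append 6 → [1, 7, 1, 0, 4, 6]
L[-5] = 2 → [1, 2, 1, 0, 4, 6]
pop(3) removes 0 → [1, 2, 1, 4, 6]
L[2] = L[0]+L[-1] = 1+6 = 7 → [1, 2, 7, 4, 6]
append 5 → [1, 2, 7, 4, 6, 5]
sum = 25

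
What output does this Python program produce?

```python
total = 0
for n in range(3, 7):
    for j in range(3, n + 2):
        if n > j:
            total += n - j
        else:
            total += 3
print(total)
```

n=3,j=3: not 3>3, total = 0+3 = 3
n=3,j=4: not 3>4, total = 3+3 = 6
n=4,j=3: 4>3, total = 6+1 = 7
n=4,j=4: not 4>4, total = 7+3 = 10
n=4,j=5: not 4>5, total = 10+3 = 13
n=5,j=3: 5>3, total = 13+2 = 15
n=5,j=4: 5>4, total = 15+1 = 16
n=5,j=5: not 5>5, total = 16+3 = 19
n=5,j=6: not 5>6, total = 19+3 = 22
n=6,j=3: 6>3, total = 22+3 = 25
n=6,j=4: 6>4, total = 25+2 = 27
n=6,j=5: 6>5, total = 27+1 = 28
n=6,j=6: not 6>6, total = 28+3 = 31
n=6,j=7: not 6>7, total = 31+3 = 34

34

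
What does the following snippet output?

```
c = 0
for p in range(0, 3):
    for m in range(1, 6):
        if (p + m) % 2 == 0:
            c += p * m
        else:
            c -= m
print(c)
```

-3

p=0,m=1: odd sum, c = 0-1 = -1
p=0,m=2: even sum, c = (-1)+0 = -1
p=0,m=3: odd sum, c = (-1)-3 = -4
p=0,m=4: even sum, c = (-4)+0 = -4
p=0,m=5: odd sum, c = (-4)-5 = -9
p=1,m=1: even sum, c = (-9)+1 = -8
p=1,m=2: odd sum, c = (-8)-2 = -10
p=1,m=3: even sum, c = (-10)+3 = -7
p=1,m=4: odd sum, c = (-7)-4 = -11
p=1,m=5: even sum, c = (-11)+5 = -6
p=2,m=1: odd sum, c = (-6)-1 = -7
p=2,m=2: even sum, c = (-7)+4 = -3
p=2,m=3: odd sum, c = (-3)-3 = -6
p=2,m=4: even sum, c = (-6)+8 = 2
p=2,m=5: odd sum, c = 2-5 = -3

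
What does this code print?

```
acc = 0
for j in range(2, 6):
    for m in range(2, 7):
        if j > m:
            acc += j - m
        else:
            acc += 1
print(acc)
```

24

j=2,m=2: not 2>2, acc = 0+1 = 1
j=2,m=3: not 2>3, acc = 1+1 = 2
j=2,m=4: not 2>4, acc = 2+1 = 3
j=2,m=5: not 2>5, acc = 3+1 = 4
j=2,m=6: not 2>6, acc = 4+1 = 5
j=3,m=2: 3>2, acc = 5+1 = 6
j=3,m=3: not 3>3, acc = 6+1 = 7
j=3,m=4: not 3>4, acc = 7+1 = 8
j=3,m=5: not 3>5, acc = 8+1 = 9
j=3,m=6: not 3>6, acc = 9+1 = 10
j=4,m=2: 4>2, acc = 10+2 = 12
j=4,m=3: 4>3, acc = 12+1 = 13
j=4,m=4: not 4>4, acc = 13+1 = 14
j=4,m=5: not 4>5, acc = 14+1 = 15
j=4,m=6: not 4>6, acc = 15+1 = 16
j=5,m=2: 5>2, acc = 16+3 = 19
j=5,m=3: 5>3, acc = 19+2 = 21
j=5,m=4: 5>4, acc = 21+1 = 22
j=5,m=5: not 5>5, acc = 22+1 = 23
j=5,m=6: not 5>6, acc = 23+1 = 24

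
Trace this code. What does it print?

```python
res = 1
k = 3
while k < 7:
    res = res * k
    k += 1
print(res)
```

k=3: res = 1*3 = 3
k=4: res = 3*4 = 12
k=5: res = 12*5 = 60
k=6: res = 60*6 = 360

360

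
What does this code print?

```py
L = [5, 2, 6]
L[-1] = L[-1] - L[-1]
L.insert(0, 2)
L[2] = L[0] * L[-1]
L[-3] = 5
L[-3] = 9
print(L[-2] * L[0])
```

0

L[-1] = L[-1]-L[-1] = 6-6 = 0 → [5, 2, 0]
insert 2 at 0 → [2, 5, 2, 0]
L[2] = L[0]*L[-1] = 2*0 = 0 → [2, 5, 0, 0]
L[-3] = 5 → [2, 5, 0, 0]
L[-3] = 9 → [2, 9, 0, 0]
L[-2]*L[0] = 0*2 = 0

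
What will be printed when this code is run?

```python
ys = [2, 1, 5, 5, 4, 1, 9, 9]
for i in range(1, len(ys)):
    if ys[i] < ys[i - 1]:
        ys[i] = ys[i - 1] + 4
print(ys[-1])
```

i=1: 1<2, ys[1] = 2+4 = 6 → [2, 6, 5, 5, 4, 1, 9, 9]
i=2: 5<6, ys[2] = 6+4 = 10 → [2, 6, 10, 5, 4, 1, 9, 9]
i=3: 5<10, ys[3] = 10+4 = 14 → [2, 6, 10, 14, 4, 1, 9, 9]
i=4: 4<14, ys[4] = 14+4 = 18 → [2, 6, 10, 14, 18, 1, 9, 9]
i=5: 1<18, ys[5] = 18+4 = 22 → [2, 6, 10, 14, 18, 22, 9, 9]
i=6: 9<22, ys[6] = 22+4 = 26 → [2, 6, 10, 14, 18, 22, 26, 9]
i=7: 9<26, ys[7] = 26+4 = 30 → [2, 6, 10, 14, 18, 22, 26, 30]

30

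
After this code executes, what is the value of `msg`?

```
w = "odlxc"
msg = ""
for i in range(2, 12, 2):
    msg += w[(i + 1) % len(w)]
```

'xolcd'

i=2: add w[3]='x' → 'x'
i=4: add w[0]='o' → 'xo'
i=6: add w[2]='l' → 'xol'
i=8: add w[4]='c' → 'xolc'
i=10: add w[1]='d' → 'xolcd'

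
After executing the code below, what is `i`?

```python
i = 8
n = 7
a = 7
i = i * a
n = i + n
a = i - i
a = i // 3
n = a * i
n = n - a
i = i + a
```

i = 8*7 = 56
n = 56+7 = 63
a = 56-56 = 0
a = 56//3 = 18
n = 18*56 = 1008
n = 1008-18 = 990
i = 56+18 = 74

74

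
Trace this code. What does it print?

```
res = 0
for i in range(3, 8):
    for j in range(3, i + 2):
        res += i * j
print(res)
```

540

i=3,j=3: res = 0+9 = 9
i=3,j=4: res = 9+12 = 21
i=4,j=3: res = 21+12 = 33
i=4,j=4: res = 33+16 = 49
i=4,j=5: res = 49+20 = 69
i=5,j=3: res = 69+15 = 84
i=5,j=4: res = 84+20 = 104
i=5,j=5: res = 104+25 = 129
i=5,j=6: res = 129+30 = 159
i=6,j=3: res = 159+18 = 177
i=6,j=4: res = 177+24 = 201
i=6,j=5: res = 201+30 = 231
i=6,j=6: res = 231+36 = 267
i=6,j=7: res = 267+42 = 309
i=7,j=3: res = 309+21 = 330
i=7,j=4: res = 330+28 = 358
i=7,j=5: res = 358+35 = 393
i=7,j=6: res = 393+42 = 435
i=7,j=7: res = 435+49 = 484
i=7,j=8: res = 484+56 = 540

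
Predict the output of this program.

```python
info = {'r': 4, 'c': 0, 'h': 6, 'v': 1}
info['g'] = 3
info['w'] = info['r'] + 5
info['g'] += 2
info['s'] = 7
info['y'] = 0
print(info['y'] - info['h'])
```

info['g'] = 3 → {'r': 4, 'c': 0, 'h': 6, 'v': 1, 'g': 3}
info['w'] = info['r']+5 = 9 → {'r': 4, 'c': 0, 'h': 6, 'v': 1, 'g': 3, 'w': 9}
info['g'] = 3+2 = 5 → {'r': 4, 'c': 0, 'h': 6, 'v': 1, 'g': 5, 'w': 9}
info['s'] = 7 → {'r': 4, 'c': 0, 'h': 6, 'v': 1, 'g': 5, 'w': 9, 's': 7}
info['y'] = 0 → {'r': 4, 'c': 0, 'h': 6, 'v': 1, 'g': 5, 'w': 9, 's': 7, 'y': 0}
info['y']-info['h'] = 0-6 = -6

-6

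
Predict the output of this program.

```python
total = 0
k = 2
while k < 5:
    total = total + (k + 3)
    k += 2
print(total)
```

12

k=2: total = 0+5 = 5
k=4: total = 5+7 = 12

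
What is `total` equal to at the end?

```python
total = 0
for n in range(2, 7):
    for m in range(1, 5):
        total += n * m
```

200

n=2,m=1: total = 0+2 = 2
n=2,m=2: total = 2+4 = 6
n=2,m=3: total = 6+6 = 12
n=2,m=4: total = 12+8 = 20
n=3,m=1: total = 20+3 = 23
n=3,m=2: total = 23+6 = 29
n=3,m=3: total = 29+9 = 38
n=3,m=4: total = 38+12 = 50
n=4,m=1: total = 50+4 = 54
n=4,m=2: total = 54+8 = 62
n=4,m=3: total = 62+12 = 74
n=4,m=4: total = 74+16 = 90
n=5,m=1: total = 90+5 = 95
n=5,m=2: total = 95+10 = 105
n=5,m=3: total = 105+15 = 120
n=5,m=4: total = 120+20 = 140
n=6,m=1: total = 140+6 = 146
n=6,m=2: total = 146+12 = 158
n=6,m=3: total = 158+18 = 176
n=6,m=4: total = 176+24 = 200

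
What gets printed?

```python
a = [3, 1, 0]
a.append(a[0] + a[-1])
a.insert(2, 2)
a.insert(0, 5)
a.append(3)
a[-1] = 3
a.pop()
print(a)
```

[5, 3, 1, 2, 0, 3]

append a[0]+a[-1] = 3+0 = 3 → [3, 1, 0, 3]
insert 2 at 2 → [3, 1, 2, 0, 3]
insert 5 at 0 → [5, 3, 1, 2, 0, 3]
append 3 → [5, 3, 1, 2, 0, 3, 3]
a[-1] = 3 → [5, 3, 1, 2, 0, 3, 3]
pop() removes 3 → [5, 3, 1, 2, 0, 3]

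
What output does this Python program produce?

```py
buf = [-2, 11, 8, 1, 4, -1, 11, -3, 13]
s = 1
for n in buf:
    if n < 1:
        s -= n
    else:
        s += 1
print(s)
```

n=-2: <1, s = 1-(-2) = 3
n=11: not <1, s = 3+1 = 4
n=8: not <1, s = 4+1 = 5
n=1: not <1, s = 5+1 = 6
n=4: not <1, s = 6+1 = 7
n=-1: <1, s = 7-(-1) = 8
n=11: not <1, s = 8+1 = 9
n=-3: <1, s = 9-(-3) = 12
n=13: not <1, s = 12+1 = 13

13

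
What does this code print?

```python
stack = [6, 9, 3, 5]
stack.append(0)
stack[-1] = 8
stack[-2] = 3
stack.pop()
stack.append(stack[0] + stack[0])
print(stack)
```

[6, 9, 3, 3, 12]

append 0 → [6, 9, 3, 5, 0]
stack[-1] = 8 → [6, 9, 3, 5, 8]
stack[-2] = 3 → [6, 9, 3, 3, 8]
pop() removes 8 → [6, 9, 3, 3]
append stack[0]+stack[0] = 6+6 = 12 → [6, 9, 3, 3, 12]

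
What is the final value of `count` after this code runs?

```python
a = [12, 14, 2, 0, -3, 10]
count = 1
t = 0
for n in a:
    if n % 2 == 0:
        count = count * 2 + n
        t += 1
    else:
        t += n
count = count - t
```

352

n=12: even, count = 1*2+12 = 14; t=1
n=14: even, count = 14*2+14 = 42; t=2
n=2: even, count = 42*2+2 = 86; t=3
n=0: even, count = 86*2+0 = 172; t=4
n=-3: not even; t=1
n=10: even, count = 172*2+10 = 354; t=2
count-t = 354-2 = 352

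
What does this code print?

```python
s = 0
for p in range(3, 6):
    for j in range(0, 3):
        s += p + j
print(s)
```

45

p=3,j=0: s = 0+3 = 3
p=3,j=1: s = 3+4 = 7
p=3,j=2: s = 7+5 = 12
p=4,j=0: s = 12+4 = 16
p=4,j=1: s = 16+5 = 21
p=4,j=2: s = 21+6 = 27
p=5,j=0: s = 27+5 = 32
p=5,j=1: s = 32+6 = 38
p=5,j=2: s = 38+7 = 45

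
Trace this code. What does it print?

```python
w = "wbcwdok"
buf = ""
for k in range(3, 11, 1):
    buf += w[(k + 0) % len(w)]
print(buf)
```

k=3: add w[3]='w' → 'w'
k=4: add w[4]='d' → 'wd'
k=5: add w[5]='o' → 'wdo'
k=6: add w[6]='k' → 'wdok'
k=7: add w[0]='w' → 'wdokw'
k=8: add w[1]='b' → 'wdokwb'
k=9: add w[2]='c' → 'wdokwbc'
k=10: add w[3]='w' → 'wdokwbcw'

wdokwbcw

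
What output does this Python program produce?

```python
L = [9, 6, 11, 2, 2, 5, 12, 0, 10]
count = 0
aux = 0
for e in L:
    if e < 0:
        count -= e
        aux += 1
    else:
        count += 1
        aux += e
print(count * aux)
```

e=9: not <0, count = 0+1 = 1; aux=9
e=6: not <0, count = 1+1 = 2; aux=15
e=11: not <0, count = 2+1 = 3; aux=26
e=2: not <0, count = 3+1 = 4; aux=28
e=2: not <0, count = 4+1 = 5; aux=30
e=5: not <0, count = 5+1 = 6; aux=35
e=12: not <0, count = 6+1 = 7; aux=47
e=0: not <0, count = 7+1 = 8; aux=47
e=10: not <0, count = 8+1 = 9; aux=57
count*aux = 9*57 = 513

513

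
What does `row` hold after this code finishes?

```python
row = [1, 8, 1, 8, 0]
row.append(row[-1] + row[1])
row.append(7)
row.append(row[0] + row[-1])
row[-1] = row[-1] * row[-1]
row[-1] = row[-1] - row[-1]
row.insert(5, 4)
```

[1, 8, 1, 8, 0, 4, 8, 7, 0]

append row[-1]+row[1] = 0+8 = 8 → [1, 8, 1, 8, 0, 8]
append 7 → [1, 8, 1, 8, 0, 8, 7]
append row[0]+row[-1] = 1+7 = 8 → [1, 8, 1, 8, 0, 8, 7, 8]
row[-1] = row[-1]*row[-1] = 8*8 = 64 → [1, 8, 1, 8, 0, 8, 7, 64]
row[-1] = row[-1]-row[-1] = 64-64 = 0 → [1, 8, 1, 8, 0, 8, 7, 0]
insert 4 at 5 → [1, 8, 1, 8, 0, 4, 8, 7, 0]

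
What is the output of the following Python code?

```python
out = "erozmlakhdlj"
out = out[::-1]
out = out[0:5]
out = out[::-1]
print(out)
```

khdlj

reverse → 'jldhkalmzore'
slice [0:5] → 'jldhk'
reverse → 'khdlj'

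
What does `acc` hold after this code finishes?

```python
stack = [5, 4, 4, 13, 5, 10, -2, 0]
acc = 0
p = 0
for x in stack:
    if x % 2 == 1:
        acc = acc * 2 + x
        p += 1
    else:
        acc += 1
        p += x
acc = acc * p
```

x=5: odd, acc = 0*2+5 = 5; p=1
x=4: not odd, acc = 5+1 = 6; p=5
x=4: not odd, acc = 6+1 = 7; p=9
x=13: odd, acc = 7*2+13 = 27; p=10
x=5: odd, acc = 27*2+5 = 59; p=11
x=10: not odd, acc = 59+1 = 60; p=21
x=-2: not odd, acc = 60+1 = 61; p=19
x=0: not odd, acc = 61+1 = 62; p=19
acc*p = 62*19 = 1178

1178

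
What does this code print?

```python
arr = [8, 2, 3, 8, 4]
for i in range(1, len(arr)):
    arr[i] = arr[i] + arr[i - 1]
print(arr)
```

[8, 10, 13, 21, 25]

i=1: arr[1] = 2+8 = 10 → [8, 10, 3, 8, 4]
i=2: arr[2] = 3+10 = 13 → [8, 10, 13, 8, 4]
i=3: arr[3] = 8+13 = 21 → [8, 10, 13, 21, 4]
i=4: arr[4] = 4+21 = 25 → [8, 10, 13, 21, 25]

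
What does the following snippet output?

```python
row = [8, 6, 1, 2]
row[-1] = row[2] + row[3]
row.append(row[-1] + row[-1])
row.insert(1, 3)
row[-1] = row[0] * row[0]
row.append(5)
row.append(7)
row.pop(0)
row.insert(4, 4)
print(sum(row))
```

row[-1] = row[2]+row[3] = 1+2 = 3 → [8, 6, 1, 3]
append row[-1]+row[-1] = 3+3 = 6 → [8, 6, 1, 3, 6]
insert 3 at 1 → [8, 3, 6, 1, 3, 6]
row[-1] = row[0]*row[0] = 8*8 = 64 → [8, 3, 6, 1, 3, 64]
append 5 → [8, 3, 6, 1, 3, 64, 5]
append 7 → [8, 3, 6, 1, 3, 64, 5, 7]
pop(0) removes 8 → [3, 6, 1, 3, 64, 5, 7]
insert 4 at 4 → [3, 6, 1, 3, 4, 64, 5, 7]
sum = 93

93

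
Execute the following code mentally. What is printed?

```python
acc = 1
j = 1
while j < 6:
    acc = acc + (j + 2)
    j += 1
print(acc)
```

j=1: acc = 1+3 = 4
j=2: acc = 4+4 = 8
j=3: acc = 8+5 = 13
j=4: acc = 13+6 = 19
j=5: acc = 19+7 = 26

26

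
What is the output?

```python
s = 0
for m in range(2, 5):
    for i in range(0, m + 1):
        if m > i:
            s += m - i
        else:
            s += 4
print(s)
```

31

m=2,i=0: 2>0, s = 0+2 = 2
m=2,i=1: 2>1, s = 2+1 = 3
m=2,i=2: not 2>2, s = 3+4 = 7
m=3,i=0: 3>0, s = 7+3 = 10
m=3,i=1: 3>1, s = 10+2 = 12
m=3,i=2: 3>2, s = 12+1 = 13
m=3,i=3: not 3>3, s = 13+4 = 17
m=4,i=0: 4>0, s = 17+4 = 21
m=4,i=1: 4>1, s = 21+3 = 24
m=4,i=2: 4>2, s = 24+2 = 26
m=4,i=3: 4>3, s = 26+1 = 27
m=4,i=4: not 4>4, s = 27+4 = 31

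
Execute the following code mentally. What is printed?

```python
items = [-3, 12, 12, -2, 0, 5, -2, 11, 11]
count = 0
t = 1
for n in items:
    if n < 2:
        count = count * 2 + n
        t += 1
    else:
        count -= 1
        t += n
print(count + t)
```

n=-3: <2, count = 0*2+(-3) = -3; t=2
n=12: not <2, count = (-3)-1 = -4; t=14
n=12: not <2, count = (-4)-1 = -5; t=26
n=-2: <2, count = (-5)*2+(-2) = -12; t=27
n=0: <2, count = (-12)*2+0 = -24; t=28
n=5: not <2, count = (-24)-1 = -25; t=33
n=-2: <2, count = (-25)*2+(-2) = -52; t=34
n=11: not <2, count = (-52)-1 = -53; t=45
n=11: not <2, count = (-53)-1 = -54; t=56
count+t = (-54)+56 = 2

2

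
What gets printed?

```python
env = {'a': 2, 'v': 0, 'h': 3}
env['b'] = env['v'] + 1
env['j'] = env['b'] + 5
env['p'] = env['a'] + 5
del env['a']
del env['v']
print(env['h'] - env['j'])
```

-3

env['b'] = env['v']+1 = 1 → {'a': 2, 'v': 0, 'h': 3, 'b': 1}
env['j'] = env['b']+5 = 6 → {'a': 2, 'v': 0, 'h': 3, 'b': 1, 'j': 6}
env['p'] = env['a']+5 = 7 → {'a': 2, 'v': 0, 'h': 3, 'b': 1, 'j': 6, 'p': 7}
del 'a' → {'v': 0, 'h': 3, 'b': 1, 'j': 6, 'p': 7}
del 'v' → {'h': 3, 'b': 1, 'j': 6, 'p': 7}
env['h']-env['j'] = 3-6 = -3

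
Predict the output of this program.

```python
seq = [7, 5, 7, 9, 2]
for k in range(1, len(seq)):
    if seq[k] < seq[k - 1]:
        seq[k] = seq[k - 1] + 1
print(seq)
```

k=1: 5<7, seq[1] = 7+1 = 8 → [7, 8, 7, 9, 2]
k=2: 7<8, seq[2] = 8+1 = 9 → [7, 8, 9, 9, 2]
k=3: 9>=9, unchanged → [7, 8, 9, 9, 2]
k=4: 2<9, seq[4] = 9+1 = 10 → [7, 8, 9, 9, 10]

[7, 8, 9, 9, 10]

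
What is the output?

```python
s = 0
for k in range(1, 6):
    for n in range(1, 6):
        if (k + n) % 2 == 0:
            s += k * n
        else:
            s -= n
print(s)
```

81

k=1,n=1: even sum, s = 0+1 = 1
k=1,n=2: odd sum, s = 1-2 = -1
k=1,n=3: even sum, s = (-1)+3 = 2
k=1,n=4: odd sum, s = 2-4 = -2
k=1,n=5: even sum, s = (-2)+5 = 3
k=2,n=1: odd sum, s = 3-1 = 2
k=2,n=2: even sum, s = 2+4 = 6
k=2,n=3: odd sum, s = 6-3 = 3
k=2,n=4: even sum, s = 3+8 = 11
k=2,n=5: odd sum, s = 11-5 = 6
k=3,n=1: even sum, s = 6+3 = 9
k=3,n=2: odd sum, s = 9-2 = 7
k=3,n=3: even sum, s = 7+9 = 16
k=3,n=4: odd sum, s = 16-4 = 12
k=3,n=5: even sum, s = 12+15 = 27
k=4,n=1: odd sum, s = 27-1 = 26
k=4,n=2: even sum, s = 26+8 = 34
k=4,n=3: odd sum, s = 34-3 = 31
k=4,n=4: even sum, s = 31+16 = 47
k=4,n=5: odd sum, s = 47-5 = 42
k=5,n=1: even sum, s = 42+5 = 47
k=5,n=2: odd sum, s = 47-2 = 45
k=5,n=3: even sum, s = 45+15 = 60
k=5,n=4: odd sum, s = 60-4 = 56
k=5,n=5: even sum, s = 56+25 = 81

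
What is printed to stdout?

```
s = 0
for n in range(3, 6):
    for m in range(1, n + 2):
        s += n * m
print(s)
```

195

n=3,m=1: s = 0+3 = 3
n=3,m=2: s = 3+6 = 9
n=3,m=3: s = 9+9 = 18
n=3,m=4: s = 18+12 = 30
n=4,m=1: s = 30+4 = 34
n=4,m=2: s = 34+8 = 42
n=4,m=3: s = 42+12 = 54
n=4,m=4: s = 54+16 = 70
n=4,m=5: s = 70+20 = 90
n=5,m=1: s = 90+5 = 95
n=5,m=2: s = 95+10 = 105
n=5,m=3: s = 105+15 = 120
n=5,m=4: s = 120+20 = 140
n=5,m=5: s = 140+25 = 165
n=5,m=6: s = 165+30 = 195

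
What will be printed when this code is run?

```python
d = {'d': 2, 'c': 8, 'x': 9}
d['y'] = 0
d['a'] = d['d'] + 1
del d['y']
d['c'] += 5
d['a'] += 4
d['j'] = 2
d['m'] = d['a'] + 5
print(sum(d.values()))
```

45

d['y'] = 0 → {'d': 2, 'c': 8, 'x': 9, 'y': 0}
d['a'] = d['d']+1 = 3 → {'d': 2, 'c': 8, 'x': 9, 'y': 0, 'a': 3}
del 'y' → {'d': 2, 'c': 8, 'x': 9, 'a': 3}
d['c'] = 8+5 = 13 → {'d': 2, 'c': 13, 'x': 9, 'a': 3}
d['a'] = 3+4 = 7 → {'d': 2, 'c': 13, 'x': 9, 'a': 7}
d['j'] = 2 → {'d': 2, 'c': 13, 'x': 9, 'a': 7, 'j': 2}
d['m'] = d['a']+5 = 12 → {'d': 2, 'c': 13, 'x': 9, 'a': 7, 'j': 2, 'm': 12}
sum of values = 45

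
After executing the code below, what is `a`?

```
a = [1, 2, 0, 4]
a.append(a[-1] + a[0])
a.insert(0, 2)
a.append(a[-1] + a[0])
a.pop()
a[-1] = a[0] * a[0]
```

append a[-1]+a[0] = 4+1 = 5 → [1, 2, 0, 4, 5]
insert 2 at 0 → [2, 1, 2, 0, 4, 5]
append a[-1]+a[0] = 5+2 = 7 → [2, 1, 2, 0, 4, 5, 7]
pop() removes 7 → [2, 1, 2, 0, 4, 5]
a[-1] = a[0]*a[0] = 2*2 = 4 → [2, 1, 2, 0, 4, 4]

[2, 1, 2, 0, 4, 4]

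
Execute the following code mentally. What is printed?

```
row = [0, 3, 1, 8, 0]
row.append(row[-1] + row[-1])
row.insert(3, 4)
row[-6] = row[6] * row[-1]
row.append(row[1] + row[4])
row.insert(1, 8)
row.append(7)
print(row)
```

[0, 8, 0, 1, 4, 8, 0, 0, 8, 7]

append row[-1]+row[-1] = 0+0 = 0 → [0, 3, 1, 8, 0, 0]
insert 4 at 3 → [0, 3, 1, 4, 8, 0, 0]
row[-6] = row[6]*row[-1] = 0*0 = 0 → [0, 0, 1, 4, 8, 0, 0]
append row[1]+row[4] = 0+8 = 8 → [0, 0, 1, 4, 8, 0, 0, 8]
insert 8 at 1 → [0, 8, 0, 1, 4, 8, 0, 0, 8]
append 7 → [0, 8, 0, 1, 4, 8, 0, 0, 8, 7]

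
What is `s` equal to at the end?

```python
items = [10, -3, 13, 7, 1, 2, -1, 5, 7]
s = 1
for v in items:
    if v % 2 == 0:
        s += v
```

13

v=10: even, s = 1+10 = 11
v=-3: not even
v=13: not even
v=7: not even
v=1: not even
v=2: even, s = 11+2 = 13
v=-1: not even
v=5: not even
v=7: not even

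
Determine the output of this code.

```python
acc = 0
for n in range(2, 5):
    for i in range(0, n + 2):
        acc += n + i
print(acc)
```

78

n=2,i=0: acc = 0+2 = 2
n=2,i=1: acc = 2+3 = 5
n=2,i=2: acc = 5+4 = 9
n=2,i=3: acc = 9+5 = 14
n=3,i=0: acc = 14+3 = 17
n=3,i=1: acc = 17+4 = 21
n=3,i=2: acc = 21+5 = 26
n=3,i=3: acc = 26+6 = 32
n=3,i=4: acc = 32+7 = 39
n=4,i=0: acc = 39+4 = 43
n=4,i=1: acc = 43+5 = 48
n=4,i=2: acc = 48+6 = 54
n=4,i=3: acc = 54+7 = 61
n=4,i=4: acc = 61+8 = 69
n=4,i=5: acc = 69+9 = 78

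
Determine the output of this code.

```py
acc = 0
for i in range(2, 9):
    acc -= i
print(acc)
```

i=2: acc = 0-2 = -2
i=3: acc = (-2)-3 = -5
i=4: acc = (-5)-4 = -9
i=5: acc = (-9)-5 = -14
i=6: acc = (-14)-6 = -20
i=7: acc = (-20)-7 = -27
i=8: acc = (-27)-8 = -35

-35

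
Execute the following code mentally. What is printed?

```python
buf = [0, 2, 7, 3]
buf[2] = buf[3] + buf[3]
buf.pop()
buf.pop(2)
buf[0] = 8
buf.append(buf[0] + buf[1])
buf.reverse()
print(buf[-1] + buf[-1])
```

buf[2] = buf[3]+buf[3] = 3+3 = 6 → [0, 2, 6, 3]
pop() removes 3 → [0, 2, 6]
pop(2) removes 6 → [0, 2]
buf[0] = 8 → [8, 2]
append buf[0]+buf[1] = 8+2 = 10 → [8, 2, 10]
reverse → [10, 2, 8]
buf[-1]+buf[-1] = 8+8 = 16

16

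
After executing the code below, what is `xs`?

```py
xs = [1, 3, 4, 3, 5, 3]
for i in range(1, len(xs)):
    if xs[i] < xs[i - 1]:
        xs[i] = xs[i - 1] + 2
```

i=1: 3>=1, unchanged → [1, 3, 4, 3, 5, 3]
i=2: 4>=3, unchanged → [1, 3, 4, 3, 5, 3]
i=3: 3<4, xs[3] = 4+2 = 6 → [1, 3, 4, 6, 5, 3]
i=4: 5<6, xs[4] = 6+2 = 8 → [1, 3, 4, 6, 8, 3]
i=5: 3<8, xs[5] = 8+2 = 10 → [1, 3, 4, 6, 8, 10]

[1, 3, 4, 6, 8, 10]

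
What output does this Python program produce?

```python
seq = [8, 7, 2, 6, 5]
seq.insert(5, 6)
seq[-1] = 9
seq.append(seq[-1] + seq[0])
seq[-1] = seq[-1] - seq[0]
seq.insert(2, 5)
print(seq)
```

[8, 7, 5, 2, 6, 5, 9, 9]

insert 6 at 5 → [8, 7, 2, 6, 5, 6]
seq[-1] = 9 → [8, 7, 2, 6, 5, 9]
append seq[-1]+seq[0] = 9+8 = 17 → [8, 7, 2, 6, 5, 9, 17]
seq[-1] = seq[-1]-seq[0] = 17-8 = 9 → [8, 7, 2, 6, 5, 9, 9]
insert 5 at 2 → [8, 7, 5, 2, 6, 5, 9, 9]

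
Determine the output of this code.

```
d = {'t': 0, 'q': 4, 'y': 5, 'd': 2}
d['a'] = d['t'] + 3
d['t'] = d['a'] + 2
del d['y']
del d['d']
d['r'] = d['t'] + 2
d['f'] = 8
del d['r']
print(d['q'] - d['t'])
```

d['a'] = d['t']+3 = 3 → {'t': 0, 'q': 4, 'y': 5, 'd': 2, 'a': 3}
d['t'] = d['a']+2 = 5 → {'t': 5, 'q': 4, 'y': 5, 'd': 2, 'a': 3}
del 'y' → {'t': 5, 'q': 4, 'd': 2, 'a': 3}
del 'd' → {'t': 5, 'q': 4, 'a': 3}
d['r'] = d['t']+2 = 7 → {'t': 5, 'q': 4, 'a': 3, 'r': 7}
d['f'] = 8 → {'t': 5, 'q': 4, 'a': 3, 'r': 7, 'f': 8}
del 'r' → {'t': 5, 'q': 4, 'a': 3, 'f': 8}
d['q']-d['t'] = 4-5 = -1

-1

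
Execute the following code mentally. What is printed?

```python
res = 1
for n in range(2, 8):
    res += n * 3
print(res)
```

n=2: res = 1+2*3 = 7
n=3: res = 7+3*3 = 16
n=4: res = 16+4*3 = 28
n=5: res = 28+5*3 = 43
n=6: res = 43+6*3 = 61
n=7: res = 61+7*3 = 82

82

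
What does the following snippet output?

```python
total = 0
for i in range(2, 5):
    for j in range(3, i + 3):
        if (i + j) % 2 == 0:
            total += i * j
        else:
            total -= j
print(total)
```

i=2,j=3: odd sum, total = 0-3 = -3
i=2,j=4: even sum, total = (-3)+8 = 5
i=3,j=3: even sum, total = 5+9 = 14
i=3,j=4: odd sum, total = 14-4 = 10
i=3,j=5: even sum, total = 10+15 = 25
i=4,j=3: odd sum, total = 25-3 = 22
i=4,j=4: even sum, total = 22+16 = 38
i=4,j=5: odd sum, total = 38-5 = 33
i=4,j=6: even sum, total = 33+24 = 57

57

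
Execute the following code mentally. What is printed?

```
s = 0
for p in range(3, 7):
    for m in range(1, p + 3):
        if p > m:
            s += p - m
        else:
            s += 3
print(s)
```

p=3,m=1: 3>1, s = 0+2 = 2
p=3,m=2: 3>2, s = 2+1 = 3
p=3,m=3: not 3>3, s = 3+3 = 6
p=3,m=4: not 3>4, s = 6+3 = 9
p=3,m=5: not 3>5, s = 9+3 = 12
p=4,m=1: 4>1, s = 12+3 = 15
p=4,m=2: 4>2, s = 15+2 = 17
p=4,m=3: 4>3, s = 17+1 = 18
p=4,m=4: not 4>4, s = 18+3 = 21
p=4,m=5: not 4>5, s = 21+3 = 24
p=4,m=6: not 4>6, s = 24+3 = 27
p=5,m=1: 5>1, s = 27+4 = 31
p=5,m=2: 5>2, s = 31+3 = 34
p=5,m=3: 5>3, s = 34+2 = 36
p=5,m=4: 5>4, s = 36+1 = 37
p=5,m=5: not 5>5, s = 37+3 = 40
p=5,m=6: not 5>6, s = 40+3 = 43
p=5,m=7: not 5>7, s = 43+3 = 46
p=6,m=1: 6>1, s = 46+5 = 51
p=6,m=2: 6>2, s = 51+4 = 55
p=6,m=3: 6>3, s = 55+3 = 58
p=6,m=4: 6>4, s = 58+2 = 60
p=6,m=5: 6>5, s = 60+1 = 61
p=6,m=6: not 6>6, s = 61+3 = 64
p=6,m=7: not 6>7, s = 64+3 = 67
p=6,m=8: not 6>8, s = 67+3 = 70

70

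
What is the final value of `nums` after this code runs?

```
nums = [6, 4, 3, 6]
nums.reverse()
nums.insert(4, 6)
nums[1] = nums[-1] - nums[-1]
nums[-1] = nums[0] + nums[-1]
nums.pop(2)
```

[6, 0, 6, 12]

reverse → [6, 3, 4, 6]
insert 6 at 4 → [6, 3, 4, 6, 6]
nums[1] = nums[-1]-nums[-1] = 6-6 = 0 → [6, 0, 4, 6, 6]
nums[-1] = nums[0]+nums[-1] = 6+6 = 12 → [6, 0, 4, 6, 12]
pop(2) removes 4 → [6, 0, 6, 12]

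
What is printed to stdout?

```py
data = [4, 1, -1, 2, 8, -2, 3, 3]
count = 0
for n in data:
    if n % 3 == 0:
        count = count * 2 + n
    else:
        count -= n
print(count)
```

n=4: not %3==0, count = 0-4 = -4
n=1: not %3==0, count = (-4)-1 = -5
n=-1: not %3==0, count = (-5)-(-1) = -4
n=2: not %3==0, count = (-4)-2 = -6
n=8: not %3==0, count = (-6)-8 = -14
n=-2: not %3==0, count = (-14)-(-2) = -12
n=3: %3==0, count = (-12)*2+3 = -21
n=3: %3==0, count = (-21)*2+3 = -39

-39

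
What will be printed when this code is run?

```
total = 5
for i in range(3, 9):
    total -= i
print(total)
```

i=3: total = 5-3 = 2
i=4: total = 2-4 = -2
i=5: total = (-2)-5 = -7
i=6: total = (-7)-6 = -13
i=7: total = (-13)-7 = -20
i=8: total = (-20)-8 = -28

-28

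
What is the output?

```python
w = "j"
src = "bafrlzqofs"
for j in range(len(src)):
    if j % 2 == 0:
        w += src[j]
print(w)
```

jbflqf

j=0: add 'b' → 'jb'
j=1: skip
j=2: add 'f' → 'jbf'
j=3: skip
j=4: add 'l' → 'jbfl'
j=5: skip
j=6: add 'q' → 'jbflq'
j=7: skip
j=8: add 'f' → 'jbflqf'
j=9: skip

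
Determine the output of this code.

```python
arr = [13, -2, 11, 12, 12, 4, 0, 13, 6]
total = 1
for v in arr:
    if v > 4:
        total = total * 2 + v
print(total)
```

v=13: >4, total = 1*2+13 = 15
v=-2: not >4
v=11: >4, total = 15*2+11 = 41
v=12: >4, total = 41*2+12 = 94
v=12: >4, total = 94*2+12 = 200
v=4: not >4
v=0: not >4
v=13: >4, total = 200*2+13 = 413
v=6: >4, total = 413*2+6 = 832

832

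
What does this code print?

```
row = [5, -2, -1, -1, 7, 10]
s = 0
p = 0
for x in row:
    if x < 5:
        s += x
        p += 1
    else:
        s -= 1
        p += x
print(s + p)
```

x=5: not <5, s = 0-1 = -1; p=5
x=-2: <5, s = (-1)+(-2) = -3; p=6
x=-1: <5, s = (-3)+(-1) = -4; p=7
x=-1: <5, s = (-4)+(-1) = -5; p=8
x=7: not <5, s = (-5)-1 = -6; p=15
x=10: not <5, s = (-6)-1 = -7; p=25
s+p = (-7)+25 = 18

18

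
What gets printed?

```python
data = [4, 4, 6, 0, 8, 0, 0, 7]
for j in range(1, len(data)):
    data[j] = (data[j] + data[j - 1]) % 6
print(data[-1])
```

j=1: data[1] = (4+4)%6 = 2 → [4, 2, 6, 0, 8, 0, 0, 7]
j=2: data[2] = (6+2)%6 = 2 → [4, 2, 2, 0, 8, 0, 0, 7]
j=3: data[3] = (0+2)%6 = 2 → [4, 2, 2, 2, 8, 0, 0, 7]
j=4: data[4] = (8+2)%6 = 4 → [4, 2, 2, 2, 4, 0, 0, 7]
j=5: data[5] = (0+4)%6 = 4 → [4, 2, 2, 2, 4, 4, 0, 7]
j=6: data[6] = (0+4)%6 = 4 → [4, 2, 2, 2, 4, 4, 4, 7]
j=7: data[7] = (7+4)%6 = 5 → [4, 2, 2, 2, 4, 4, 4, 5]

5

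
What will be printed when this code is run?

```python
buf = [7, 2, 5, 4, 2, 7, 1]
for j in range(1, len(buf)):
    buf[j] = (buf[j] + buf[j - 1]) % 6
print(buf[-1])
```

4

j=1: buf[1] = (2+7)%6 = 3 → [7, 3, 5, 4, 2, 7, 1]
j=2: buf[2] = (5+3)%6 = 2 → [7, 3, 2, 4, 2, 7, 1]
j=3: buf[3] = (4+2)%6 = 0 → [7, 3, 2, 0, 2, 7, 1]
j=4: buf[4] = (2+0)%6 = 2 → [7, 3, 2, 0, 2, 7, 1]
j=5: buf[5] = (7+2)%6 = 3 → [7, 3, 2, 0, 2, 3, 1]
j=6: buf[6] = (1+3)%6 = 4 → [7, 3, 2, 0, 2, 3, 4]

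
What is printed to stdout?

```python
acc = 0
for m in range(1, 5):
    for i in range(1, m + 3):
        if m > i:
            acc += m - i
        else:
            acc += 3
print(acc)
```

m=1,i=1: not 1>1, acc = 0+3 = 3
m=1,i=2: not 1>2, acc = 3+3 = 6
m=1,i=3: not 1>3, acc = 6+3 = 9
m=2,i=1: 2>1, acc = 9+1 = 10
m=2,i=2: not 2>2, acc = 10+3 = 13
m=2,i=3: not 2>3, acc = 13+3 = 16
m=2,i=4: not 2>4, acc = 16+3 = 19
m=3,i=1: 3>1, acc = 19+2 = 21
m=3,i=2: 3>2, acc = 21+1 = 22
m=3,i=3: not 3>3, acc = 22+3 = 25
m=3,i=4: not 3>4, acc = 25+3 = 28
m=3,i=5: not 3>5, acc = 28+3 = 31
m=4,i=1: 4>1, acc = 31+3 = 34
m=4,i=2: 4>2, acc = 34+2 = 36
m=4,i=3: 4>3, acc = 36+1 = 37
m=4,i=4: not 4>4, acc = 37+3 = 40
m=4,i=5: not 4>5, acc = 40+3 = 43
m=4,i=6: not 4>6, acc = 43+3 = 46

46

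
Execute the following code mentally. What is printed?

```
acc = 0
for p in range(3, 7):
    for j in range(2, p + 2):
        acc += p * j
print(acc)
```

345

p=3,j=2: acc = 0+6 = 6
p=3,j=3: acc = 6+9 = 15
p=3,j=4: acc = 15+12 = 27
p=4,j=2: acc = 27+8 = 35
p=4,j=3: acc = 35+12 = 47
p=4,j=4: acc = 47+16 = 63
p=4,j=5: acc = 63+20 = 83
p=5,j=2: acc = 83+10 = 93
p=5,j=3: acc = 93+15 = 108
p=5,j=4: acc = 108+20 = 128
p=5,j=5: acc = 128+25 = 153
p=5,j=6: acc = 153+30 = 183
p=6,j=2: acc = 183+12 = 195
p=6,j=3: acc = 195+18 = 213
p=6,j=4: acc = 213+24 = 237
p=6,j=5: acc = 237+30 = 267
p=6,j=6: acc = 267+36 = 303
p=6,j=7: acc = 303+42 = 345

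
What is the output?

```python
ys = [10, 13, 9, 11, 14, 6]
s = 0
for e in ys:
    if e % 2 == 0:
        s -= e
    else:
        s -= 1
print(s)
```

e=10: even, s = 0-10 = -10
e=13: not even, s = (-10)-1 = -11
e=9: not even, s = (-11)-1 = -12
e=11: not even, s = (-12)-1 = -13
e=14: even, s = (-13)-14 = -27
e=6: even, s = (-27)-6 = -33

-33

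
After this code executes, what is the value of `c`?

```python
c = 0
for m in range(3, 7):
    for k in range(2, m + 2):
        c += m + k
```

156

m=3,k=2: c = 0+5 = 5
m=3,k=3: c = 5+6 = 11
m=3,k=4: c = 11+7 = 18
m=4,k=2: c = 18+6 = 24
m=4,k=3: c = 24+7 = 31
m=4,k=4: c = 31+8 = 39
m=4,k=5: c = 39+9 = 48
m=5,k=2: c = 48+7 = 55
m=5,k=3: c = 55+8 = 63
m=5,k=4: c = 63+9 = 72
m=5,k=5: c = 72+10 = 82
m=5,k=6: c = 82+11 = 93
m=6,k=2: c = 93+8 = 101
m=6,k=3: c = 101+9 = 110
m=6,k=4: c = 110+10 = 120
m=6,k=5: c = 120+11 = 131
m=6,k=6: c = 131+12 = 143
m=6,k=7: c = 143+13 = 156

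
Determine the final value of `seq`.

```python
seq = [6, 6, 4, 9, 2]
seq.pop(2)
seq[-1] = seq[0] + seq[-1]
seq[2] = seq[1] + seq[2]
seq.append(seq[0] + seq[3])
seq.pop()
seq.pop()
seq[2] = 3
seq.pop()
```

pop(2) removes 4 → [6, 6, 9, 2]
seq[-1] = seq[0]+seq[-1] = 6+2 = 8 → [6, 6, 9, 8]
seq[2] = seq[1]+seq[2] = 6+9 = 15 → [6, 6, 15, 8]
append seq[0]+seq[3] = 6+8 = 14 → [6, 6, 15, 8, 14]
pop() removes 14 → [6, 6, 15, 8]
pop() removes 8 → [6, 6, 15]
seq[2] = 3 → [6, 6, 3]
pop() removes 3 → [6, 6]

[6, 6]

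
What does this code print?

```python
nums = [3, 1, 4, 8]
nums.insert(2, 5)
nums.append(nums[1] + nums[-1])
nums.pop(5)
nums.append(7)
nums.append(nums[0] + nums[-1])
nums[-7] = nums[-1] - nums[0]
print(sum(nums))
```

42

insert 5 at 2 → [3, 1, 5, 4, 8]
append nums[1]+nums[-1] = 1+8 = 9 → [3, 1, 5, 4, 8, 9]
pop(5) removes 9 → [3, 1, 5, 4, 8]
append 7 → [3, 1, 5, 4, 8, 7]
append nums[0]+nums[-1] = 3+7 = 10 → [3, 1, 5, 4, 8, 7, 10]
nums[-7] = nums[-1]-nums[0] = 10-3 = 7 → [7, 1, 5, 4, 8, 7, 10]
sum = 42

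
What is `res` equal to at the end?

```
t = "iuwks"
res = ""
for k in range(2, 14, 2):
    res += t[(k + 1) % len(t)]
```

'kiwsuk'

k=2: add t[3]='k' → 'k'
k=4: add t[0]='i' → 'ki'
k=6: add t[2]='w' → 'kiw'
k=8: add t[4]='s' → 'kiws'
k=10: add t[1]='u' → 'kiwsu'
k=12: add t[3]='k' → 'kiwsuk'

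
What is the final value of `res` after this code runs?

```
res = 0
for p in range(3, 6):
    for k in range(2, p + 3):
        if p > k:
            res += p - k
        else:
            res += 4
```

46

p=3,k=2: 3>2, res = 0+1 = 1
p=3,k=3: not 3>3, res = 1+4 = 5
p=3,k=4: not 3>4, res = 5+4 = 9
p=3,k=5: not 3>5, res = 9+4 = 13
p=4,k=2: 4>2, res = 13+2 = 15
p=4,k=3: 4>3, res = 15+1 = 16
p=4,k=4: not 4>4, res = 16+4 = 20
p=4,k=5: not 4>5, res = 20+4 = 24
p=4,k=6: not 4>6, res = 24+4 = 28
p=5,k=2: 5>2, res = 28+3 = 31
p=5,k=3: 5>3, res = 31+2 = 33
p=5,k=4: 5>4, res = 33+1 = 34
p=5,k=5: not 5>5, res = 34+4 = 38
p=5,k=6: not 5>6, res = 38+4 = 42
p=5,k=7: not 5>7, res = 42+4 = 46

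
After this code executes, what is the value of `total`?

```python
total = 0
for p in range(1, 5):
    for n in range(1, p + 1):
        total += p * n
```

p=1,n=1: total = 0+1 = 1
p=2,n=1: total = 1+2 = 3
p=2,n=2: total = 3+4 = 7
p=3,n=1: total = 7+3 = 10
p=3,n=2: total = 10+6 = 16
p=3,n=3: total = 16+9 = 25
p=4,n=1: total = 25+4 = 29
p=4,n=2: total = 29+8 = 37
p=4,n=3: total = 37+12 = 49
p=4,n=4: total = 49+16 = 65

65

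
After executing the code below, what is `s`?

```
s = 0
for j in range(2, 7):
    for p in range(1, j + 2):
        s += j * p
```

375

j=2,p=1: s = 0+2 = 2
j=2,p=2: s = 2+4 = 6
j=2,p=3: s = 6+6 = 12
j=3,p=1: s = 12+3 = 15
j=3,p=2: s = 15+6 = 21
j=3,p=3: s = 21+9 = 30
j=3,p=4: s = 30+12 = 42
j=4,p=1: s = 42+4 = 46
j=4,p=2: s = 46+8 = 54
j=4,p=3: s = 54+12 = 66
j=4,p=4: s = 66+16 = 82
j=4,p=5: s = 82+20 = 102
j=5,p=1: s = 102+5 = 107
j=5,p=2: s = 107+10 = 117
j=5,p=3: s = 117+15 = 132
j=5,p=4: s = 132+20 = 152
j=5,p=5: s = 152+25 = 177
j=5,p=6: s = 177+30 = 207
j=6,p=1: s = 207+6 = 213
j=6,p=2: s = 213+12 = 225
j=6,p=3: s = 225+18 = 243
j=6,p=4: s = 243+24 = 267
j=6,p=5: s = 267+30 = 297
j=6,p=6: s = 297+36 = 333
j=6,p=7: s = 333+42 = 375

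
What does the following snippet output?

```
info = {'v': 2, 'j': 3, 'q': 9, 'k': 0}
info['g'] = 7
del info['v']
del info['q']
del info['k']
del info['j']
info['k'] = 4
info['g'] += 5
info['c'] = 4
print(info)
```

info['g'] = 7 → {'v': 2, 'j': 3, 'q': 9, 'k': 0, 'g': 7}
del 'v' → {'j': 3, 'q': 9, 'k': 0, 'g': 7}
del 'q' → {'j': 3, 'k': 0, 'g': 7}
del 'k' → {'j': 3, 'g': 7}
del 'j' → {'g': 7}
info['k'] = 4 → {'g': 7, 'k': 4}
info['g'] = 7+5 = 12 → {'g': 12, 'k': 4}
info['c'] = 4 → {'g': 12, 'k': 4, 'c': 4}

{'g': 12, 'k': 4, 'c': 4}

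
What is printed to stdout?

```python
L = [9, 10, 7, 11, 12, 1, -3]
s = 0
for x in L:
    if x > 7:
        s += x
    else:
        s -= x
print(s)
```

37

x=9: >7, s = 0+9 = 9
x=10: >7, s = 9+10 = 19
x=7: not >7, s = 19-7 = 12
x=11: >7, s = 12+11 = 23
x=12: >7, s = 23+12 = 35
x=1: not >7, s = 35-1 = 34
x=-3: not >7, s = 34-(-3) = 37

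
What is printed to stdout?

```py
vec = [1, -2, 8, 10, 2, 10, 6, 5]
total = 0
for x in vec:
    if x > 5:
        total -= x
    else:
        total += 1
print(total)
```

-30

x=1: not >5, total = 0+1 = 1
x=-2: not >5, total = 1+1 = 2
x=8: >5, total = 2-8 = -6
x=10: >5, total = (-6)-10 = -16
x=2: not >5, total = (-16)+1 = -15
x=10: >5, total = (-15)-10 = -25
x=6: >5, total = (-25)-6 = -31
x=5: not >5, total = (-31)+1 = -30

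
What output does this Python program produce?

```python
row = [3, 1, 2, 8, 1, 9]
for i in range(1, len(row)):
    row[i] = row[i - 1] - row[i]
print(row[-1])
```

-18

i=1: row[1] = 3-1 = 2 → [3, 2, 2, 8, 1, 9]
i=2: row[2] = 2-2 = 0 → [3, 2, 0, 8, 1, 9]
i=3: row[3] = 0-8 = -8 → [3, 2, 0, -8, 1, 9]
i=4: row[4] = (-8)-1 = -9 → [3, 2, 0, -8, -9, 9]
i=5: row[5] = (-9)-9 = -18 → [3, 2, 0, -8, -9, -18]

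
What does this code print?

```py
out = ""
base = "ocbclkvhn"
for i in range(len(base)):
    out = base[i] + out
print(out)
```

i=0: prepend 'o' → 'o'
i=1: prepend 'c' → 'co'
i=2: prepend 'b' → 'bco'
i=3: prepend 'c' → 'cbco'
i=4: prepend 'l' → 'lcbco'
i=5: prepend 'k' → 'klcbco'
i=6: prepend 'v' → 'vklcbco'
i=7: prepend 'h' → 'hvklcbco'
i=8: prepend 'n' → 'nhvklcbco'

nhvklcbco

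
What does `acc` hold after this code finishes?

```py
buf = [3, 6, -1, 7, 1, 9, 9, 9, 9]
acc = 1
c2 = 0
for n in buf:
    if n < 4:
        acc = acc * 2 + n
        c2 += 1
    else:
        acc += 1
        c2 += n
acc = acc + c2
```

81

n=3: <4, acc = 1*2+3 = 5; c2=1
n=6: not <4, acc = 5+1 = 6; c2=7
n=-1: <4, acc = 6*2+(-1) = 11; c2=8
n=7: not <4, acc = 11+1 = 12; c2=15
n=1: <4, acc = 12*2+1 = 25; c2=16
n=9: not <4, acc = 25+1 = 26; c2=25
n=9: not <4, acc = 26+1 = 27; c2=34
n=9: not <4, acc = 27+1 = 28; c2=43
n=9: not <4, acc = 28+1 = 29; c2=52
acc+c2 = 29+52 = 81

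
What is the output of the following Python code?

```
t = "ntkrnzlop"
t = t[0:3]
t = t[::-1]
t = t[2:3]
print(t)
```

n

slice [0:3] → 'ntk'
reverse → 'ktn'
slice [2:3] → 'n'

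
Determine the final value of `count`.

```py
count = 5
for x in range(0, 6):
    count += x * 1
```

20

x=0: count = 5+0*1 = 5
x=1: count = 5+1*1 = 6
x=2: count = 6+2*1 = 8
x=3: count = 8+3*1 = 11
x=4: count = 11+4*1 = 15
x=5: count = 15+5*1 = 20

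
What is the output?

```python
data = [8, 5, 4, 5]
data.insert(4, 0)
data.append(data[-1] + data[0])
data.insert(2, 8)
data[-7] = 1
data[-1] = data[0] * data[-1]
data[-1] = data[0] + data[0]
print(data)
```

[1, 5, 8, 4, 5, 0, 2]

insert 0 at 4 → [8, 5, 4, 5, 0]
append data[-1]+data[0] = 0+8 = 8 → [8, 5, 4, 5, 0, 8]
insert 8 at 2 → [8, 5, 8, 4, 5, 0, 8]
data[-7] = 1 → [1, 5, 8, 4, 5, 0, 8]
data[-1] = data[0]*data[-1] = 1*8 = 8 → [1, 5, 8, 4, 5, 0, 8]
data[-1] = data[0]+data[0] = 1+1 = 2 → [1, 5, 8, 4, 5, 0, 2]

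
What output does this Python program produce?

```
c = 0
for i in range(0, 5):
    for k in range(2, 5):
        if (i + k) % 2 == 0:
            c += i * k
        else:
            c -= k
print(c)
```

i=0,k=2: even sum, c = 0+0 = 0
i=0,k=3: odd sum, c = 0-3 = -3
i=0,k=4: even sum, c = (-3)+0 = -3
i=1,k=2: odd sum, c = (-3)-2 = -5
i=1,k=3: even sum, c = (-5)+3 = -2
i=1,k=4: odd sum, c = (-2)-4 = -6
i=2,k=2: even sum, c = (-6)+4 = -2
i=2,k=3: odd sum, c = (-2)-3 = -5
i=2,k=4: even sum, c = (-5)+8 = 3
i=3,k=2: odd sum, c = 3-2 = 1
i=3,k=3: even sum, c = 1+9 = 10
i=3,k=4: odd sum, c = 10-4 = 6
i=4,k=2: even sum, c = 6+8 = 14
i=4,k=3: odd sum, c = 14-3 = 11
i=4,k=4: even sum, c = 11+16 = 27

27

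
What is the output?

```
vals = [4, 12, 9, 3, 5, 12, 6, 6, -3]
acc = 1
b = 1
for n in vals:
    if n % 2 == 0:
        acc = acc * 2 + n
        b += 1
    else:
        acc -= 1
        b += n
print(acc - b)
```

213

n=4: even, acc = 1*2+4 = 6; b=2
n=12: even, acc = 6*2+12 = 24; b=3
n=9: not even, acc = 24-1 = 23; b=12
n=3: not even, acc = 23-1 = 22; b=15
n=5: not even, acc = 22-1 = 21; b=20
n=12: even, acc = 21*2+12 = 54; b=21
n=6: even, acc = 54*2+6 = 114; b=22
n=6: even, acc = 114*2+6 = 234; b=23
n=-3: not even, acc = 234-1 = 233; b=20
acc-b = 233-20 = 213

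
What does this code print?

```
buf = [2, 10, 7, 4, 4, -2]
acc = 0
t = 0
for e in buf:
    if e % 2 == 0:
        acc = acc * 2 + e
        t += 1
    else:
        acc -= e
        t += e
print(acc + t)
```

e=2: even, acc = 0*2+2 = 2; t=1
e=10: even, acc = 2*2+10 = 14; t=2
e=7: not even, acc = 14-7 = 7; t=9
e=4: even, acc = 7*2+4 = 18; t=10
e=4: even, acc = 18*2+4 = 40; t=11
e=-2: even, acc = 40*2+(-2) = 78; t=12
acc+t = 78+12 = 90

90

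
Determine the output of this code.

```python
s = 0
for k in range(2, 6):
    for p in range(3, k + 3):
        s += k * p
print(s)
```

247

k=2,p=3: s = 0+6 = 6
k=2,p=4: s = 6+8 = 14
k=3,p=3: s = 14+9 = 23
k=3,p=4: s = 23+12 = 35
k=3,p=5: s = 35+15 = 50
k=4,p=3: s = 50+12 = 62
k=4,p=4: s = 62+16 = 78
k=4,p=5: s = 78+20 = 98
k=4,p=6: s = 98+24 = 122
k=5,p=3: s = 122+15 = 137
k=5,p=4: s = 137+20 = 157
k=5,p=5: s = 157+25 = 182
k=5,p=6: s = 182+30 = 212
k=5,p=7: s = 212+35 = 247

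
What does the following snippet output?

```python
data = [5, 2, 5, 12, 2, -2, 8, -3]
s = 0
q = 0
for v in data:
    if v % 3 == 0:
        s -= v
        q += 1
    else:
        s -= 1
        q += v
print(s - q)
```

v=5: not %3==0, s = 0-1 = -1; q=5
v=2: not %3==0, s = (-1)-1 = -2; q=7
v=5: not %3==0, s = (-2)-1 = -3; q=12
v=12: %3==0, s = (-3)-12 = -15; q=13
v=2: not %3==0, s = (-15)-1 = -16; q=15
v=-2: not %3==0, s = (-16)-1 = -17; q=13
v=8: not %3==0, s = (-17)-1 = -18; q=21
v=-3: %3==0, s = (-18)-(-3) = -15; q=22
s-q = (-15)-22 = -37

-37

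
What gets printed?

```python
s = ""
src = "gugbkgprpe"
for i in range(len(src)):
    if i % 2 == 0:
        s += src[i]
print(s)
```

ggkpp

i=0: add 'g' → 'g'
i=1: skip
i=2: add 'g' → 'gg'
i=3: skip
i=4: add 'k' → 'ggk'
i=5: skip
i=6: add 'p' → 'ggkp'
i=7: skip
i=8: add 'p' → 'ggkpp'
i=9: skip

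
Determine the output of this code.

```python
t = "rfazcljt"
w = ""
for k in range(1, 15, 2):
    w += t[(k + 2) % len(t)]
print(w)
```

k=1: add t[3]='z' → 'z'
k=3: add t[5]='l' → 'zl'
k=5: add t[7]='t' → 'zlt'
k=7: add t[1]='f' → 'zltf'
k=9: add t[3]='z' → 'zltfz'
k=11: add t[5]='l' → 'zltfzl'
k=13: add t[7]='t' → 'zltfzlt'

zltfzlt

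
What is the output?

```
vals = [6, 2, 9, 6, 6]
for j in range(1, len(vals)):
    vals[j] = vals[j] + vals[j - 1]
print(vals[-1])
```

j=1: vals[1] = 2+6 = 8 → [6, 8, 9, 6, 6]
j=2: vals[2] = 9+8 = 17 → [6, 8, 17, 6, 6]
j=3: vals[3] = 6+17 = 23 → [6, 8, 17, 23, 6]
j=4: vals[4] = 6+23 = 29 → [6, 8, 17, 23, 29]

29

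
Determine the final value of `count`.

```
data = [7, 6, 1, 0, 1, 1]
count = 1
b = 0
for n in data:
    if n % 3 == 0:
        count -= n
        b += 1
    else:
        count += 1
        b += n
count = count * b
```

n=7: not %3==0, count = 1+1 = 2; b=7
n=6: %3==0, count = 2-6 = -4; b=8
n=1: not %3==0, count = (-4)+1 = -3; b=9
n=0: %3==0, count = (-3)-0 = -3; b=10
n=1: not %3==0, count = (-3)+1 = -2; b=11
n=1: not %3==0, count = (-2)+1 = -1; b=12
count*b = (-1)*12 = -12

-12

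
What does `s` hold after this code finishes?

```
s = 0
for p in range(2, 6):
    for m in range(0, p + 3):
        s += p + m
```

p=2,m=0: s = 0+2 = 2
p=2,m=1: s = 2+3 = 5
p=2,m=2: s = 5+4 = 9
p=2,m=3: s = 9+5 = 14
p=2,m=4: s = 14+6 = 20
p=3,m=0: s = 20+3 = 23
p=3,m=1: s = 23+4 = 27
p=3,m=2: s = 27+5 = 32
p=3,m=3: s = 32+6 = 38
p=3,m=4: s = 38+7 = 45
p=3,m=5: s = 45+8 = 53
p=4,m=0: s = 53+4 = 57
p=4,m=1: s = 57+5 = 62
p=4,m=2: s = 62+6 = 68
p=4,m=3: s = 68+7 = 75
p=4,m=4: s = 75+8 = 83
p=4,m=5: s = 83+9 = 92
p=4,m=6: s = 92+10 = 102
p=5,m=0: s = 102+5 = 107
p=5,m=1: s = 107+6 = 113
p=5,m=2: s = 113+7 = 120
p=5,m=3: s = 120+8 = 128
p=5,m=4: s = 128+9 = 137
p=5,m=5: s = 137+10 = 147
p=5,m=6: s = 147+11 = 158
p=5,m=7: s = 158+12 = 170

170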